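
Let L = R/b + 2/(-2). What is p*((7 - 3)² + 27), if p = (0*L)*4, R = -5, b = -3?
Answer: 0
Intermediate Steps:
L = ⅔ (L = -5/(-3) + 2/(-2) = -5*(-⅓) + 2*(-½) = 5/3 - 1 = ⅔ ≈ 0.66667)
p = 0 (p = (0*(⅔))*4 = 0*4 = 0)
p*((7 - 3)² + 27) = 0*((7 - 3)² + 27) = 0*(4² + 27) = 0*(16 + 27) = 0*43 = 0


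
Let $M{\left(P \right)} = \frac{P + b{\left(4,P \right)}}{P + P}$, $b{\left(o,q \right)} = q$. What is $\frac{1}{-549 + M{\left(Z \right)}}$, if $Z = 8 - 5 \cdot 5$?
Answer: $- \frac{1}{548} \approx -0.0018248$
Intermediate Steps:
$Z = -17$ ($Z = 8 - 25 = -17$)
$M{\left(P \right)} = 1$ ($M{\left(P \right)} = \frac{P + P}{P + P} = \frac{2 P}{2 P} = 2 P \frac{1}{2 P} = 1$)
$\frac{1}{-549 + M{\left(Z \right)}} = \frac{1}{-549 + 1} = \frac{1}{-548} = - \frac{1}{548}$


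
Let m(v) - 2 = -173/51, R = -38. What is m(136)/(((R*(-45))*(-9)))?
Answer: 71/784890 ≈ 9.0459e-5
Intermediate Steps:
m(v) = -71/51 (m(v) = 2 - 173/51 = -71/51)
m(136)/(((R*(-45))*(-9))) = -71/(51*(-38*(-45)*(-9))) = -71/(51*(1710*(-9))) = -71/51/(-15390) = -71/51*(-1/15390) = 71/784890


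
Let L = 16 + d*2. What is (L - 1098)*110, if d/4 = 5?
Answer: -114620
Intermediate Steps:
d = 20 (d = 4*5 = 20)
L = 56 (L = 16 + 20*2 = 16 + 40 = 56)
(L - 1098)*110 = (56 - 1098)*110 = -1042*110 = -114620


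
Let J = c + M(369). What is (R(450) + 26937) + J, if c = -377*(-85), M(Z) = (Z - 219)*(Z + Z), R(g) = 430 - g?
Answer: 169662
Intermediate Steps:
M(Z) = 2*Z*(-219 + Z) (M(Z) = (-219 + Z)*(2*Z) = 2*Z*(-219 + Z))
c = 32045
J = 142745 (J = 32045 + 2*369*(-219 + 369) = 32045 + 2*369*150 = 32045 + 110700 = 142745)
(R(450) + 26937) + J = ((430 - 1*450) + 26937) + 142745 = ((430 - 450) + 26937) + 142745 = (-20 + 26937) + 142745 = 26917 + 142745 = 169662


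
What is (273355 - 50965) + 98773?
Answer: 321163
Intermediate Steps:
(273355 - 50965) + 98773 = 222390 + 98773 = 321163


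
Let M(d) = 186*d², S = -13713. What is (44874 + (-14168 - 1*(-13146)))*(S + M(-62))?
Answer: 30752135892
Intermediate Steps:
(44874 + (-14168 - 1*(-13146)))*(S + M(-62)) = (44874 + (-14168 - 1*(-13146)))*(-13713 + 186*(-62)²) = (44874 + (-14168 + 13146))*(-13713 + 186*3844) = (44874 - 1022)*(-13713 + 714984) = 43852*701271 = 30752135892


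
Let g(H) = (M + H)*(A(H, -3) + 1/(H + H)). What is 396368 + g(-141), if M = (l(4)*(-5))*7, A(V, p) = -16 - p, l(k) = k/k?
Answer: 56210584/141 ≈ 3.9866e+5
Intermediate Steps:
l(k) = 1
M = -35 (M = (1*(-5))*7 = -5*7 = -35)
g(H) = (-35 + H)*(-13 + 1/(2*H)) (g(H) = (-35 + H)*((-16 - 1*(-3)) + 1/(H + H)) = (-35 + H)*((-16 + 3) + 1/(2*H)) = (-35 + H)*(-13 + 1/(2*H)))
396368 + g(-141) = 396368 + (½)*(-35 - 141*(911 - 26*(-141)))/(-141) = 396368 + (½)*(-1/141)*(-35 - 141*(911 + 3666)) = 396368 + (½)*(-1/141)*(-35 - 141*4577) = 396368 + (½)*(-1/141)*(-35 - 645357) = 396368 + (½)*(-1/141)*(-645392) = 396368 + 322696/141 = 56210584/141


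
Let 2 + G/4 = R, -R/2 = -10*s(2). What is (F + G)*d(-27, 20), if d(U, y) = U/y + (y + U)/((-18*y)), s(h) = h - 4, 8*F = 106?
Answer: 296501/1440 ≈ 205.90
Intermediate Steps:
F = 53/4 (F = (1/8)*106 = 53/4 ≈ 13.250)
s(h) = -4 + h
R = -40 (R = -(-20)*(-4 + 2) = -(-20)*(-2) = -2*20 = -40)
d(U, y) = U/y - (U + y)/(18*y) (d(U, y) = U/y + (U + y)*(-1/(18*y)) = U/y - (U + y)/(18*y))
G = -168 (G = -8 + 4*(-40) = -8 - 160 = -168)
(F + G)*d(-27, 20) = (53/4 - 168)*((1/18)*(-1*20 + 17*(-27))/20) = -619*(-20 - 459)/(72*20) = -619*(-479)/(72*20) = -619/4*(-479/360) = 296501/1440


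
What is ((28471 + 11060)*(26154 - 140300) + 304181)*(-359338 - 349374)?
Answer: 3197709497217640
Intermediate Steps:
((28471 + 11060)*(26154 - 140300) + 304181)*(-359338 - 349374) = (39531*(-114146) + 304181)*(-708712) = (-4512305526 + 304181)*(-708712) = -4512001345*(-708712) = 3197709497217640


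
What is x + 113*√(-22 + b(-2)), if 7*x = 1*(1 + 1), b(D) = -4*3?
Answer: 2/7 + 113*I*√34 ≈ 0.28571 + 658.9*I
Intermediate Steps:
b(D) = -12
x = 2/7 (x = (1*(1 + 1))/7 = (1*2)/7 = (⅐)*2 = 2/7 ≈ 0.28571)
x + 113*√(-22 + b(-2)) = 2/7 + 113*√(-22 - 12) = 2/7 + 113*√(-34) = 2/7 + 113*(I*√34) = 2/7 + 113*I*√34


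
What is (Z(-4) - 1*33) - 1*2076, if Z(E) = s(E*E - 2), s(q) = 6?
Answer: -2103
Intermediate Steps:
Z(E) = 6
(Z(-4) - 1*33) - 1*2076 = (6 - 1*33) - 1*2076 = (6 - 33) - 2076 = -27 - 2076 = -2103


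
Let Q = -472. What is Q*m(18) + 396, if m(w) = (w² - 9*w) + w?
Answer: -84564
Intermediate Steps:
m(w) = w² - 8*w
Q*m(18) + 396 = -8496*(-8 + 18) + 396 = -8496*10 + 396 = -472*180 + 396 = -84960 + 396 = -84564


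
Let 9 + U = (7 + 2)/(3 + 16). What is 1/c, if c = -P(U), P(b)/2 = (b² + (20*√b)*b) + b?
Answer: -51623/405534276 - 1805*I*√38/11264841 ≈ -0.0001273 - 0.00098774*I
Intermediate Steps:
U = -162/19 (U = -9 + (7 + 2)/(3 + 16) = -9 + 9/19 = -162/19 ≈ -8.5263)
P(b) = 2*b + 2*b² + 40*b^(3/2) (P(b) = 2*((b² + (20*√b)*b) + b) = 2*((b² + 20*b^(3/2)) + b) = 2*(b + b² + 20*b^(3/2)) = 2*b + 2*b² + 40*b^(3/2))
c = -46332/361 + 58320*I*√38/361 (c = -(2*(-162/19) + 2*(-162/19)² + 40*(-162/19)^(3/2)) = -(-324/19 + 2*(26244/361) + 40*(-1458*I*√38/361)) = -(-324/19 + 52488/361 - 58320*I*√38/361) = -(46332/361 - 58320*I*√38/361) = -46332/361 + 58320*I*√38/361 ≈ -128.34 + 995.87*I)
1/c = 1/(-46332/361 + 58320*I*√38/361)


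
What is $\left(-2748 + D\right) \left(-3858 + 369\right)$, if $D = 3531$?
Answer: $-2731887$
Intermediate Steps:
$\left(-2748 + D\right) \left(-3858 + 369\right) = \left(-2748 + 3531\right) \left(-3858 + 369\right) = 783 \left(-3489\right) = -2731887$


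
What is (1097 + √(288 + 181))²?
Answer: (1097 + √469)² ≈ 1.2514e+6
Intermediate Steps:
(1097 + √(288 + 181))² = (1097 + √469)²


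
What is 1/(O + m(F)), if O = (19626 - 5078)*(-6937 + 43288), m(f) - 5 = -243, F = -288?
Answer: 1/528834110 ≈ 1.8910e-9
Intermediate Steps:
m(f) = -238 (m(f) = 5 - 243 = -238)
O = 528834348 (O = 14548*36351 = 528834348)
1/(O + m(F)) = 1/(528834348 - 238) = 1/528834110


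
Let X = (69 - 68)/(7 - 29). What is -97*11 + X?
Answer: -23475/22 ≈ -1067.0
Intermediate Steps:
X = -1/22 (X = 1/(-22) = 1*(-1/22) = -1/22 ≈ -0.045455)
-97*11 + X = -97*11 - 1/22 = -1067 - 1/22 = -23475/22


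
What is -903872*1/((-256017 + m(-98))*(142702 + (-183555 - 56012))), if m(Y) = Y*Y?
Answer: -31168/823061905 ≈ -3.7868e-5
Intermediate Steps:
m(Y) = Y²
-903872*1/((-256017 + m(-98))*(142702 + (-183555 - 56012))) = -903872*1/((-256017 + (-98)²)*(142702 + (-183555 - 56012))) = -903872*1/((-256017 + 9604)*(142702 - 239567)) = -903872/((-246413*(-96865))) = -903872/23868795245 = -903872*1/23868795245 = -31168/823061905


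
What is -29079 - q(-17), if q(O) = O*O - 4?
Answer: -29364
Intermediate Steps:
q(O) = -4 + O**2 (q(O) = O**2 - 4 = -4 + O**2)
-29079 - q(-17) = -29079 - (-4 + (-17)**2) = -29079 - (-4 + 289) = -29079 - 1*285 = -29079 - 285 = -29364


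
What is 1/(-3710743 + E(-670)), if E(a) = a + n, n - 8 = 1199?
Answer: -1/3710206 ≈ -2.6953e-7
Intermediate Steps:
n = 1207 (n = 8 + 1199 = 1207)
E(a) = 1207 + a (E(a) = a + 1207 = 1207 + a)
1/(-3710743 + E(-670)) = 1/(-3710743 + (1207 - 670)) = 1/(-3710743 + 537) = 1/(-3710206) = -1/3710206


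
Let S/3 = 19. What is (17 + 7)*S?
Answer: 1368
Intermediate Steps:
S = 57 (S = 3*19 = 57)
(17 + 7)*S = (17 + 7)*57 = 24*57 = 1368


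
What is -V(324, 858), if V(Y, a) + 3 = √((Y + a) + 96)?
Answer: 3 - 3*√142 ≈ -32.749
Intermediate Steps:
V(Y, a) = -3 + √(96 + Y + a) (V(Y, a) = -3 + √((Y + a) + 96) = -3 + √(96 + Y + a))
-V(324, 858) = -(-3 + √(96 + 324 + 858)) = -(-3 + √1278) = -(-3 + 3*√142) = 3 - 3*√142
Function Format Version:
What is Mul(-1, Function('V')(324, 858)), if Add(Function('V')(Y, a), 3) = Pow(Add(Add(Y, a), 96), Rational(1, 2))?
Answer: Add(3, Mul(-3, Pow(142, Rational(1, 2)))) ≈ -32.749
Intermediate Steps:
Function('V')(Y, a) = Add(-3, Pow(Add(96, Y, a), Rational(1, 2))) (Function('V')(Y, a) = Add(-3, Pow(Add(Add(Y, a), 96), Rational(1, 2))) = Add(-3, Pow(Add(96, Y, a), Rational(1, 2))))
Mul(-1, Function('V')(324, 858)) = Mul(-1, Add(-3, Pow(Add(96, 324, 858), Rational(1, 2)))) = Mul(-1, Add(-3, Pow(1278, Rational(1, 2)))) = Mul(-1, Add(-3, Mul(3, Pow(142, Rational(1, 2))))) = Add(3, Mul(-3, Pow(142, Rational(1, 2))))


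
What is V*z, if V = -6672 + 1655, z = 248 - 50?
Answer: -993366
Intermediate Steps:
z = 198
V = -5017
V*z = -5017*198 = -993366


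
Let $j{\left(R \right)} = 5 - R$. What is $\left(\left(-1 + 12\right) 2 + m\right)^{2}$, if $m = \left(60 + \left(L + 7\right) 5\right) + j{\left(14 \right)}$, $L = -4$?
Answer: $7744$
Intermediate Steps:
$m = 66$ ($m = \left(60 + \left(-4 + 7\right) 5\right) + \left(5 - 14\right) = \left(60 + 3 \cdot 5\right) + \left(5 - 14\right) = \left(60 + 15\right) - 9 = 75 - 9 = 66$)
$\left(\left(-1 + 12\right) 2 + m\right)^{2} = \left(\left(-1 + 12\right) 2 + 66\right)^{2} = \left(11 \cdot 2 + 66\right)^{2} = \left(22 + 66\right)^{2} = 88^{2} = 7744$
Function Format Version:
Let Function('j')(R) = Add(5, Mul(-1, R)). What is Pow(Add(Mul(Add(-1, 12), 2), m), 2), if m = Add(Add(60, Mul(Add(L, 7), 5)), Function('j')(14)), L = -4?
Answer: 7744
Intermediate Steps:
m = 66 (m = Add(Add(60, Mul(Add(-4, 7), 5)), Add(5, Mul(-1, 14))) = Add(Add(60, Mul(3, 5)), Add(5, -14)) = Add(Add(60, 15), -9) = Add(75, -9) = 66)
Pow(Add(Mul(Add(-1, 12), 2), m), 2) = Pow(Add(Mul(Add(-1, 12), 2), 66), 2) = Pow(Add(Mul(11, 2), 66), 2) = Pow(Add(22, 66), 2) = Pow(88, 2) = 7744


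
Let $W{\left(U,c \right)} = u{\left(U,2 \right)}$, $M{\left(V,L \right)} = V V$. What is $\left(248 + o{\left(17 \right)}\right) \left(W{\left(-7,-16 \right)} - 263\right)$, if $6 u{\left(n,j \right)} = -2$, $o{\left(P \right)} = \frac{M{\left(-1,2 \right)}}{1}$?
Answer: $-65570$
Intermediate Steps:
$M{\left(V,L \right)} = V^{2}$
$o{\left(P \right)} = 1$ ($o{\left(P \right)} = \frac{\left(-1\right)^{2}}{1} = 1 \cdot 1 = 1$)
$u{\left(n,j \right)} = - \frac{1}{3}$ ($u{\left(n,j \right)} = \frac{1}{6} \left(-2\right) = - \frac{1}{3}$)
$W{\left(U,c \right)} = - \frac{1}{3}$
$\left(248 + o{\left(17 \right)}\right) \left(W{\left(-7,-16 \right)} - 263\right) = \left(248 + 1\right) \left(- \frac{1}{3} - 263\right) = 249 \left(- \frac{790}{3}\right) = -65570$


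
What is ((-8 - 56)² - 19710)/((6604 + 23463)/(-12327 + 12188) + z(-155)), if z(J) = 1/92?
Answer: 199671832/2766025 ≈ 72.187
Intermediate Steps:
z(J) = 1/92
((-8 - 56)² - 19710)/((6604 + 23463)/(-12327 + 12188) + z(-155)) = ((-8 - 56)² - 19710)/((6604 + 23463)/(-12327 + 12188) + 1/92) = ((-64)² - 19710)/(30067/(-139) + 1/92) = (4096 - 19710)/(30067*(-1/139) + 1/92) = -15614/(-30067/139 + 1/92) = -15614/(-2766025/12788) = -15614*(-12788/2766025) = 199671832/2766025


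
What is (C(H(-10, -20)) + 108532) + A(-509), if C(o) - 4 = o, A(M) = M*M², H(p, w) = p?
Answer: -131763703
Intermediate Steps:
A(M) = M³
C(o) = 4 + o
(C(H(-10, -20)) + 108532) + A(-509) = ((4 - 10) + 108532) + (-509)³ = (-6 + 108532) - 131872229 = 108526 - 131872229 = -131763703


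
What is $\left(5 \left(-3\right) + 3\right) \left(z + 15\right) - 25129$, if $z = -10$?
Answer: $-25189$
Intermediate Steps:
$\left(5 \left(-3\right) + 3\right) \left(z + 15\right) - 25129 = \left(5 \left(-3\right) + 3\right) \left(-10 + 15\right) - 25129 = \left(-15 + 3\right) 5 - 25129 = \left(-12\right) 5 - 25129 = -60 - 25129 = -25189$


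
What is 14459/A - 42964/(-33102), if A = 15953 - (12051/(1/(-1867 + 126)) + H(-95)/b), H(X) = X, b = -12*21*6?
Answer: 682352542620914/525445868662983 ≈ 1.2986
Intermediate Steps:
b = -1512 (b = -252*6 = -1512)
A = 31747076833/1512 (A = 15953 - (12051/(1/(-1867 + 126)) - 95/(-1512)) = 15953 - (12051/(1/(-1741)) - 95*(-1/1512)) = 15953 - (12051/(-1/1741) + 95/1512) = 15953 - (12051*(-1741) + 95/1512) = 15953 - (-20980791 + 95/1512) = 15953 - 1*(-31722955897/1512) = 15953 + 31722955897/1512 = 31747076833/1512 ≈ 2.0997e+7)
14459/A - 42964/(-33102) = 14459/(31747076833/1512) - 42964/(-33102) = 14459*(1512/31747076833) - 42964*(-1/33102) = 21862008/31747076833 + 21482/16551 = 682352542620914/525445868662983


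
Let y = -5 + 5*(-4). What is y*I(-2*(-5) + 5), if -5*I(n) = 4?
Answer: 20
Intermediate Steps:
y = -25 (y = -5 - 20 = -25)
I(n) = -4/5 (I(n) = -1/5*4 = -4/5)
y*I(-2*(-5) + 5) = -25*(-4/5) = 20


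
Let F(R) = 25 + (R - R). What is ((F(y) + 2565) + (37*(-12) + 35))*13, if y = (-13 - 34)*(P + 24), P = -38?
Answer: 28353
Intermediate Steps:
y = 658 (y = (-13 - 34)*(-38 + 24) = -47*(-14) = 658)
F(R) = 25 (F(R) = 25 + 0 = 25)
((F(y) + 2565) + (37*(-12) + 35))*13 = ((25 + 2565) + (37*(-12) + 35))*13 = (2590 + (-444 + 35))*13 = (2590 - 409)*13 = 2181*13 = 28353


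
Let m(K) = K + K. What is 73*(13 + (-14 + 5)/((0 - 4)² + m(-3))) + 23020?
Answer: 239033/10 ≈ 23903.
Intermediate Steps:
m(K) = 2*K
73*(13 + (-14 + 5)/((0 - 4)² + m(-3))) + 23020 = 73*(13 + (-14 + 5)/((0 - 4)² + 2*(-3))) + 23020 = 73*(13 - 9/((-4)² - 6)) + 23020 = 73*(13 - 9/(16 - 6)) + 23020 = 73*(13 - 9/10) + 23020 = 73*(121/10) + 23020 = 8833/10 + 23020 = 239033/10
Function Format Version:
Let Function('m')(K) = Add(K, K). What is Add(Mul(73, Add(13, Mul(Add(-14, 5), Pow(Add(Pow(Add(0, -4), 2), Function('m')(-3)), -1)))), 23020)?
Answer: Rational(239033, 10) ≈ 23903.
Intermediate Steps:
Function('m')(K) = Mul(2, K)
Add(Mul(73, Add(13, Mul(Add(-14, 5), Pow(Add(Pow(Add(0, -4), 2), Function('m')(-3)), -1)))), 23020) = Add(Mul(73, Add(13, Mul(Add(-14, 5), Pow(Add(Pow(Add(0, -4), 2), Mul(2, -3)), -1)))), 23020) = Add(Mul(73, Add(13, Mul(-9, Pow(Add(Pow(-4, 2), -6), -1)))), 23020) = Add(Mul(73, Add(13, Mul(-9, Pow(Add(16, -6), -1)))), 23020) = Add(Mul(73, Add(13, Mul(-9, Pow(10, -1)))), 23020) = Add(Mul(73, Add(13, Mul(-9, Rational(1, 10)))), 23020) = Add(Mul(73, Add(13, Rational(-9, 10))), 23020) = Add(Mul(73, Rational(121, 10)), 23020) = Add(Rational(8833, 10), 23020) = Rational(239033, 10)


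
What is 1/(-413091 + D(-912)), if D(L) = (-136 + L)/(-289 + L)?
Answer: -1201/496121243 ≈ -2.4208e-6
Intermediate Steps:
D(L) = (-136 + L)/(-289 + L)
1/(-413091 + D(-912)) = 1/(-413091 + (-136 - 912)/(-289 - 912)) = 1/(-413091 - 1048/(-1201)) = 1/(-413091 - 1/1201*(-1048)) = 1/(-413091 + 1048/1201) = 1/(-496121243/1201) = -1201/496121243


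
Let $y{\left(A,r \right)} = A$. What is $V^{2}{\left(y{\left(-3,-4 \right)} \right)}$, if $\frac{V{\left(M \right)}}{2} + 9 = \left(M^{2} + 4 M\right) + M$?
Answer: $900$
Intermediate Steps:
$V{\left(M \right)} = -18 + 2 M^{2} + 10 M$ ($V{\left(M \right)} = -18 + 2 \left(\left(M^{2} + 4 M\right) + M\right) = -18 + 2 \left(M^{2} + 5 M\right) = -18 + \left(2 M^{2} + 10 M\right) = -18 + 2 M^{2} + 10 M$)
$V^{2}{\left(y{\left(-3,-4 \right)} \right)} = \left(-18 + 2 \left(-3\right)^{2} + 10 \left(-3\right)\right)^{2} = \left(-18 + 2 \cdot 9 - 30\right)^{2} = \left(-18 + 18 - 30\right)^{2} = \left(-30\right)^{2} = 900$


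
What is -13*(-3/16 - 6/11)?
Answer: 1677/176 ≈ 9.5284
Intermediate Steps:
-13*(-3/16 - 6/11) = -13*(-129/176) = 1677/176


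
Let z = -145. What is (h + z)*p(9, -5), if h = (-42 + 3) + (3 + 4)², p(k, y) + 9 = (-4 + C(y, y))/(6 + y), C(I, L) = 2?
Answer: 1485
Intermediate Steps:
p(k, y) = -9 - 2/(6 + y) (p(k, y) = -9 + (-4 + 2)/(6 + y) = -9 - 2/(6 + y))
h = 10 (h = -39 + 7² = -39 + 49 = 10)
(h + z)*p(9, -5) = (10 - 145)*((-56 - 9*(-5))/(6 - 5)) = -135*(-56 + 45)/1 = -135*(-11) = 1485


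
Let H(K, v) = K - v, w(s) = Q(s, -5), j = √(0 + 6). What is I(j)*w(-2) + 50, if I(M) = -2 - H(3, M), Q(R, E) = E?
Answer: 75 - 5*√6 ≈ 62.753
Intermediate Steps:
j = √6 ≈ 2.4495
w(s) = -5
I(M) = -5 + M (I(M) = -2 - (3 - M) = -2 + (-3 + M) = -5 + M)
I(j)*w(-2) + 50 = (-5 + √6)*(-5) + 50 = (25 - 5*√6) + 50 = 75 - 5*√6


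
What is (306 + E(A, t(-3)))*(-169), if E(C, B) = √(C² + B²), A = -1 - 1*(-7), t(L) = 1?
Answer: -51714 - 169*√37 ≈ -52742.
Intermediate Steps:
A = 6 (A = -1 + 7 = 6)
E(C, B) = √(B² + C²)
(306 + E(A, t(-3)))*(-169) = (306 + √(1² + 6²))*(-169) = (306 + √(1 + 36))*(-169) = (306 + √37)*(-169) = -51714 - 169*√37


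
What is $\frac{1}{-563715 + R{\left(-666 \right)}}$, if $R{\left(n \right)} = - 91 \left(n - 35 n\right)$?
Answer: $- \frac{1}{2624319} \approx -3.8105 \cdot 10^{-7}$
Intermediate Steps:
$R{\left(n \right)} = 3094 n$ ($R{\left(n \right)} = - 91 \left(- 34 n\right) = 3094 n$)
$\frac{1}{-563715 + R{\left(-666 \right)}} = \frac{1}{-563715 + 3094 \left(-666\right)} = \frac{1}{-563715 - 2060604} = \frac{1}{-2624319} = - \frac{1}{2624319}$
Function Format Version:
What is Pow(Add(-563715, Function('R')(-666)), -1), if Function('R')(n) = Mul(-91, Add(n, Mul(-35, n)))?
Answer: Rational(-1, 2624319) ≈ -3.8105e-7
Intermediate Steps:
Function('R')(n) = Mul(3094, n) (Function('R')(n) = Mul(-91, Mul(-34, n)) = Mul(3094, n))
Pow(Add(-563715, Function('R')(-666)), -1) = Pow(Add(-563715, Mul(3094, -666)), -1) = Pow(Add(-563715, -2060604), -1) = Pow(-2624319, -1) = Rational(-1, 2624319)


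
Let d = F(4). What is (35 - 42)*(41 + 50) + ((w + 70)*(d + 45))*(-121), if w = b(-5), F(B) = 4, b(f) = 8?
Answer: -463099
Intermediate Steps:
d = 4
w = 8
(35 - 42)*(41 + 50) + ((w + 70)*(d + 45))*(-121) = (35 - 42)*(41 + 50) + ((8 + 70)*(4 + 45))*(-121) = -7*91 + (78*49)*(-121) = -637 + 3822*(-121) = -637 - 462462 = -463099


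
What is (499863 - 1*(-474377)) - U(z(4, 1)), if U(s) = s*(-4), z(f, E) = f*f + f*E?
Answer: 974320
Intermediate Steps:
z(f, E) = f² + E*f
U(s) = -4*s
(499863 - 1*(-474377)) - U(z(4, 1)) = (499863 - 1*(-474377)) - (-4)*4*(1 + 4) = (499863 + 474377) - (-4)*4*5 = 974240 - (-4)*20 = 974240 - 1*(-80) = 974240 + 80 = 974320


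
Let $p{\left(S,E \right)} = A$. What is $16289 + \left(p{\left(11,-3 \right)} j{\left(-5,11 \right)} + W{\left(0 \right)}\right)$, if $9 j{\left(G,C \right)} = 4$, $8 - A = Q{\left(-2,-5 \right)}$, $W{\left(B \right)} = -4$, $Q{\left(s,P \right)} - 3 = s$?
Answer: $\frac{146593}{9} \approx 16288.0$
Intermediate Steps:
$Q{\left(s,P \right)} = 3 + s$
$A = 7$ ($A = 8 - \left(3 - 2\right) = 8 - 1 = 7$)
$j{\left(G,C \right)} = \frac{4}{9}$ ($j{\left(G,C \right)} = \frac{1}{9} \cdot 4 = \frac{4}{9}$)
$p{\left(S,E \right)} = 7$
$16289 + \left(p{\left(11,-3 \right)} j{\left(-5,11 \right)} + W{\left(0 \right)}\right) = 16289 + \left(7 \cdot \frac{4}{9} - 4\right) = 16289 + \left(\frac{28}{9} - 4\right) = 16289 - \frac{8}{9} = \frac{146593}{9}$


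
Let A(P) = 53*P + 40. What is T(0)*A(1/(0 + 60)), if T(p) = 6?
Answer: 2453/10 ≈ 245.30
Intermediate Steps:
A(P) = 40 + 53*P
T(0)*A(1/(0 + 60)) = 6*(40 + 53/(0 + 60)) = 6*(40 + 53/60) = 6*(2453/60) = 2453/10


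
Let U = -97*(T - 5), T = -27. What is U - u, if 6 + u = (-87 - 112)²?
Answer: -36491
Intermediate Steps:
u = 39595 (u = -6 + (-87 - 112)² = -6 + (-199)² = -6 + 39601 = 39595)
U = 3104 (U = -97*(-27 - 5) = -97*(-32) = 3104)
U - u = 3104 - 1*39595 = 3104 - 39595 = -36491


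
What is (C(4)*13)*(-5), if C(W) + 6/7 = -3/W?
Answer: 2925/28 ≈ 104.46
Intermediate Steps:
C(W) = -6/7 - 3/W
(C(4)*13)*(-5) = ((-6/7 - 3/4)*13)*(-5) = ((-6/7 - 3*¼)*13)*(-5) = ((-6/7 - ¾)*13)*(-5) = -45/28*13*(-5) = -585/28*(-5) = 2925/28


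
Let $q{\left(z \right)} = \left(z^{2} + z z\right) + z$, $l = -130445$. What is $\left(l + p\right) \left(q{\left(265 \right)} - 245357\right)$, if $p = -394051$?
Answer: $54884310432$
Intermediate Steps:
$q{\left(z \right)} = z + 2 z^{2}$ ($q{\left(z \right)} = \left(z^{2} + z^{2}\right) + z = 2 z^{2} + z = z + 2 z^{2}$)
$\left(l + p\right) \left(q{\left(265 \right)} - 245357\right) = \left(-130445 - 394051\right) \left(265 \left(1 + 2 \cdot 265\right) - 245357\right) = - 524496 \left(265 \left(1 + 530\right) - 245357\right) = - 524496 \left(265 \cdot 531 - 245357\right) = - 524496 \left(140715 - 245357\right) = \left(-524496\right) \left(-104642\right) = 54884310432$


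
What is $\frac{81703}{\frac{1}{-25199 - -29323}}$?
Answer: $336943172$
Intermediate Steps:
$\frac{81703}{\frac{1}{-25199 - -29323}} = \frac{81703}{\frac{1}{-25199 + 29323}} = \frac{81703}{\frac{1}{4124}} = 81703 \frac{1}{\frac{1}{4124}} = 81703 \cdot 4124 = 336943172$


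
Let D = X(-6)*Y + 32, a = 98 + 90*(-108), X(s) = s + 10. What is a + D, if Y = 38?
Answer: -9438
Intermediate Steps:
X(s) = 10 + s
a = -9622 (a = 98 - 9720 = -9622)
D = 184 (D = (10 - 6)*38 + 32 = 4*38 + 32 = 152 + 32 = 184)
a + D = -9622 + 184 = -9438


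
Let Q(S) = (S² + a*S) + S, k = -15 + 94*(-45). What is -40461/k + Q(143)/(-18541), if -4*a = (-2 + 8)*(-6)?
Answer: 219103682/26235515 ≈ 8.3514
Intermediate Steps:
a = 9 (a = -(-2 + 8)*(-6)/4 = -3*(-6)/2 = -¼*(-36) = 9)
k = -4245 (k = -15 - 4230 = -4245)
Q(S) = S² + 10*S (Q(S) = (S² + 9*S) + S = S² + 10*S)
-40461/k + Q(143)/(-18541) = -40461/(-4245) + (143*(10 + 143))/(-18541) = -40461*(-1/4245) + (143*153)*(-1/18541) = 13487/1415 + 21879*(-1/18541) = 13487/1415 - 21879/18541 = 219103682/26235515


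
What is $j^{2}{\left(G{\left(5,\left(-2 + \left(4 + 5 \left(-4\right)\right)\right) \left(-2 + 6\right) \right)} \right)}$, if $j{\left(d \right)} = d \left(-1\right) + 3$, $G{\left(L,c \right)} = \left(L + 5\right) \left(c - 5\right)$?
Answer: $597529$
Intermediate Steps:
$G{\left(L,c \right)} = \left(-5 + c\right) \left(5 + L\right)$ ($G{\left(L,c \right)} = \left(5 + L\right) \left(-5 + c\right) = \left(-5 + c\right) \left(5 + L\right)$)
$j{\left(d \right)} = 3 - d$ ($j{\left(d \right)} = - d + 3 = 3 - d$)
$j^{2}{\left(G{\left(5,\left(-2 + \left(4 + 5 \left(-4\right)\right)\right) \left(-2 + 6\right) \right)} \right)} = \left(3 - \left(-25 - 25 + 5 \left(-2 + \left(4 + 5 \left(-4\right)\right)\right) \left(-2 + 6\right) + 5 \left(-2 + \left(4 + 5 \left(-4\right)\right)\right) \left(-2 + 6\right)\right)\right)^{2} = \left(3 - \left(-25 - 25 + 5 \left(-2 + \left(4 - 20\right)\right) 4 + 5 \left(-2 + \left(4 - 20\right)\right) 4\right)\right)^{2} = \left(3 - \left(-25 - 25 + 5 \left(-2 - 16\right) 4 + 5 \left(-2 - 16\right) 4\right)\right)^{2} = \left(3 - \left(-25 - 25 + 5 \left(\left(-18\right) 4\right) + 5 \left(\left(-18\right) 4\right)\right)\right)^{2} = \left(3 - \left(-25 - 25 + 5 \left(-72\right) + 5 \left(-72\right)\right)\right)^{2} = \left(3 - \left(-25 - 25 - 360 - 360\right)\right)^{2} = \left(3 - -770\right)^{2} = \left(3 + 770\right)^{2} = 773^{2} = 597529$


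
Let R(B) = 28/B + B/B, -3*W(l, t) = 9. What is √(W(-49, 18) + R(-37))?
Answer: I*√3774/37 ≈ 1.6603*I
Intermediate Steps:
W(l, t) = -3 (W(l, t) = -⅓*9 = -3)
R(B) = 1 + 28/B (R(B) = 28/B + 1 = 1 + 28/B)
√(W(-49, 18) + R(-37)) = √(-3 + (28 - 37)/(-37)) = √(-3 - 1/37*(-9)) = √(-3 + 9/37) = √(-102/37) = I*√3774/37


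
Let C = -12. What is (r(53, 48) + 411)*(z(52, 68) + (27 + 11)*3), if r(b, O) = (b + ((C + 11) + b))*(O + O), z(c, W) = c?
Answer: 1741506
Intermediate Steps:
r(b, O) = 2*O*(-1 + 2*b) (r(b, O) = (b + ((-12 + 11) + b))*(O + O) = (b + (-1 + b))*(2*O) = (-1 + 2*b)*(2*O) = 2*O*(-1 + 2*b))
(r(53, 48) + 411)*(z(52, 68) + (27 + 11)*3) = (2*48*(-1 + 2*53) + 411)*(52 + (27 + 11)*3) = (2*48*(-1 + 106) + 411)*(52 + 38*3) = (2*48*105 + 411)*(52 + 114) = (10080 + 411)*166 = 10491*166 = 1741506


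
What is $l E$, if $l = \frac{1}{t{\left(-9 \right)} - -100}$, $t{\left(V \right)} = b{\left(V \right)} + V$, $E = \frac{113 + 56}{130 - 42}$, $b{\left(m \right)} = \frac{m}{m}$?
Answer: $\frac{169}{8096} \approx 0.020875$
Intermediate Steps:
$b{\left(m \right)} = 1$
$E = \frac{169}{88} \approx 1.9205$
$t{\left(V \right)} = 1 + V$
$l = \frac{1}{92}$ ($l = \frac{1}{\left(1 - 9\right) - -100} = \frac{1}{-8 + 100} = \frac{1}{92} \approx 0.01087$)
$l E = \frac{1}{92} \cdot \frac{169}{88} = \frac{169}{8096}$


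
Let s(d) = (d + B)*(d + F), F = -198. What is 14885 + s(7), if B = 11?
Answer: 11447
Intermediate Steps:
s(d) = (-198 + d)*(11 + d) (s(d) = (d + 11)*(d - 198) = (11 + d)*(-198 + d) = (-198 + d)*(11 + d))
14885 + s(7) = 14885 + (-2178 + 7² - 187*7) = 14885 + (-2178 + 49 - 1309) = 14885 - 3438 = 11447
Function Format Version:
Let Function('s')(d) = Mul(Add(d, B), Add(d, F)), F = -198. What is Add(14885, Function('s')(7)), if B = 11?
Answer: 11447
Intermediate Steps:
Function('s')(d) = Mul(Add(-198, d), Add(11, d)) (Function('s')(d) = Mul(Add(d, 11), Add(d, -198)) = Mul(Add(11, d), Add(-198, d)) = Mul(Add(-198, d), Add(11, d)))
Add(14885, Function('s')(7)) = Add(14885, Add(-2178, Pow(7, 2), Mul(-187, 7))) = Add(14885, Add(-2178, 49, -1309)) = Add(14885, -3438) = 11447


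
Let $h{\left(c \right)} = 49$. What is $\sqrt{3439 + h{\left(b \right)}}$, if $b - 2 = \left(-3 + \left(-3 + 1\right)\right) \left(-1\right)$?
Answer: $4 \sqrt{218} \approx 59.059$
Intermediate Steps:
$b = 7$ ($b = 2 + \left(-3 + \left(-3 + 1\right)\right) \left(-1\right) = 2 + \left(-3 - 2\right) \left(-1\right) = 2 - -5 = 2 + 5 = 7$)
$\sqrt{3439 + h{\left(b \right)}} = \sqrt{3439 + 49} = \sqrt{3488} = 4 \sqrt{218}$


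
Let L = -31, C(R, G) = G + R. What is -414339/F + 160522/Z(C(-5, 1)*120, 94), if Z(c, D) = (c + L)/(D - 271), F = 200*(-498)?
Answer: 943362056543/16965200 ≈ 55606.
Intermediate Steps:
F = -99600
Z(c, D) = (-31 + c)/(-271 + D) (Z(c, D) = (c - 31)/(D - 271) = (-31 + c)/(-271 + D))
-414339/F + 160522/Z(C(-5, 1)*120, 94) = -414339/(-99600) + 160522/(((-31 + (1 - 5)*120)/(-271 + 94))) = -414339*(-1/99600) + 160522/(((-31 - 4*120)/(-177))) = 138113/33200 + 160522/((-(-31 - 480)/177)) = 138113/33200 + 160522/((-1/177*(-511))) = 138113/33200 + 160522/(511/177) = 138113/33200 + 160522*(177/511) = 138113/33200 + 28412394/511 = 943362056543/16965200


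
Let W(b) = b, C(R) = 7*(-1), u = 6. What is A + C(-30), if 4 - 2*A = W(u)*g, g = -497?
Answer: 1486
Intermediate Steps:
C(R) = -7
A = 1493 (A = 2 - 3*(-497) = 2 - ½*(-2982) = 2 + 1491 = 1493)
A + C(-30) = 1493 - 7 = 1486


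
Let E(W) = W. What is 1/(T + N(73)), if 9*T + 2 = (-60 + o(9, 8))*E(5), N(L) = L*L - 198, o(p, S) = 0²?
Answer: 9/45877 ≈ 0.00019618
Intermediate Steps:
o(p, S) = 0
N(L) = -198 + L² (N(L) = L² - 198 = -198 + L²)
T = -302/9 (T = -2/9 + ((-60 + 0)*5)/9 = -2/9 + (-60*5)/9 = -2/9 + (⅑)*(-300) = -2/9 - 100/3 = -302/9 ≈ -33.556)
1/(T + N(73)) = 1/(-302/9 + (-198 + 73²)) = 1/(-302/9 + (-198 + 5329)) = 1/(-302/9 + 5131) = 1/(45877/9) = 9/45877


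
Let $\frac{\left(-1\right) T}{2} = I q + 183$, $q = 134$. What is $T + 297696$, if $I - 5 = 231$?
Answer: $234082$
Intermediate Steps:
$I = 236$ ($I = 5 + 231 = 236$)
$T = -63614$ ($T = - 2 \left(236 \cdot 134 + 183\right) = - 2 \left(31624 + 183\right) = \left(-2\right) 31807 = -63614$)
$T + 297696 = -63614 + 297696 = 234082$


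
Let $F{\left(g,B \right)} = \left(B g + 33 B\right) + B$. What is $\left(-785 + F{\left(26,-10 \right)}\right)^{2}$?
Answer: $1918225$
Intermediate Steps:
$F{\left(g,B \right)} = 34 B + B g$ ($F{\left(g,B \right)} = \left(33 B + B g\right) + B = 34 B + B g$)
$\left(-785 + F{\left(26,-10 \right)}\right)^{2} = \left(-785 - 10 \left(34 + 26\right)\right)^{2} = \left(-785 - 600\right)^{2} = \left(-1385\right)^{2} = 1918225$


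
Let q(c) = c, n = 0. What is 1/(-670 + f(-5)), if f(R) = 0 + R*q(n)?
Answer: -1/670 ≈ -0.0014925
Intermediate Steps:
f(R) = 0 (f(R) = 0 + R*0 = 0 + 0 = 0)
1/(-670 + f(-5)) = 1/(-670 + 0) = 1/(-670) = -1/670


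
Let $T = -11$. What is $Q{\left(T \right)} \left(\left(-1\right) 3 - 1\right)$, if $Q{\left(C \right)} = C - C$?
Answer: $0$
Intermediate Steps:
$Q{\left(C \right)} = 0$
$Q{\left(T \right)} \left(\left(-1\right) 3 - 1\right) = 0 \left(\left(-1\right) 3 - 1\right) = 0 \left(-3 - 1\right) = 0 \left(-4\right) = 0$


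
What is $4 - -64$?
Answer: $68$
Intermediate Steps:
$4 - -64 = 4 + 64 = 68$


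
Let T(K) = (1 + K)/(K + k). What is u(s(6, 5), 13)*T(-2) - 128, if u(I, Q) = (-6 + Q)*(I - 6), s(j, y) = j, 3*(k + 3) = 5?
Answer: -128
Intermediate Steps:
k = -4/3 (k = -3 + (⅓)*5 = -3 + 5/3 = -4/3 ≈ -1.3333)
u(I, Q) = (-6 + I)*(-6 + Q) (u(I, Q) = (-6 + Q)*(-6 + I) = (-6 + I)*(-6 + Q))
T(K) = (1 + K)/(-4/3 + K) (T(K) = (1 + K)/(K - 4/3) = (1 + K)/(-4/3 + K))
u(s(6, 5), 13)*T(-2) - 128 = (36 - 6*6 - 6*13 + 6*13)*(3*(1 - 2)/(-4 + 3*(-2))) - 128 = (36 - 36 - 78 + 78)*(3*(-1)/(-4 - 6)) - 128 = 0*(3*(-1)/(-10)) - 128 = 0*(3*(-⅒)*(-1)) - 128 = 0*(3/10) - 128 = 0 - 128 = -128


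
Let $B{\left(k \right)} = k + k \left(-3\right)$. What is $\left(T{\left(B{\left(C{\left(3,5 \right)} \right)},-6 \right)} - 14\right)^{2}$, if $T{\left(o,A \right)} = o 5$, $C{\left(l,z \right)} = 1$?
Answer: $576$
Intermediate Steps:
$B{\left(k \right)} = - 2 k$ ($B{\left(k \right)} = k - 3 k = - 2 k$)
$T{\left(o,A \right)} = 5 o$
$\left(T{\left(B{\left(C{\left(3,5 \right)} \right)},-6 \right)} - 14\right)^{2} = \left(5 \left(\left(-2\right) 1\right) - 14\right)^{2} = \left(5 \left(-2\right) - 14\right)^{2} = \left(-10 - 14\right)^{2} = \left(-24\right)^{2} = 576$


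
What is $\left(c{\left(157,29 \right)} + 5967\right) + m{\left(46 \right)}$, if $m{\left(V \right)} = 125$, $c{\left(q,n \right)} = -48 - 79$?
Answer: $5965$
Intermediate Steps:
$c{\left(q,n \right)} = -127$ ($c{\left(q,n \right)} = -48 - 79 = -127$)
$\left(c{\left(157,29 \right)} + 5967\right) + m{\left(46 \right)} = \left(-127 + 5967\right) + 125 = 5840 + 125 = 5965$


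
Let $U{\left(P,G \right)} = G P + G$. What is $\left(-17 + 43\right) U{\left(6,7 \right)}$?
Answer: $1274$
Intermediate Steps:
$U{\left(P,G \right)} = G + G P$
$\left(-17 + 43\right) U{\left(6,7 \right)} = \left(-17 + 43\right) 7 \left(1 + 6\right) = 26 \cdot 7 \cdot 7 = 26 \cdot 49 = 1274$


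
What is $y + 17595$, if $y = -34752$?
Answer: $-17157$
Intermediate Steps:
$y + 17595 = -34752 + 17595 = -17157$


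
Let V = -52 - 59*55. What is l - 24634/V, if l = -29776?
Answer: -98146838/3297 ≈ -29769.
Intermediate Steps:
V = -3297 (V = -52 - 3245 = -3297)
l - 24634/V = -29776 - 24634/(-3297) = -29776 - 24634*(-1)/3297 = -29776 - 1*(-24634/3297) = -29776 + 24634/3297 = -98146838/3297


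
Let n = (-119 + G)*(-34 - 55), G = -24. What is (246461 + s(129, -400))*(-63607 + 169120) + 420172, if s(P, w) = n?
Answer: 27348123616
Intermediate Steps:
n = 12727 (n = (-119 - 24)*(-34 - 55) = -143*(-89) = 12727)
s(P, w) = 12727
(246461 + s(129, -400))*(-63607 + 169120) + 420172 = (246461 + 12727)*(-63607 + 169120) + 420172 = 259188*105513 + 420172 = 27347703444 + 420172 = 27348123616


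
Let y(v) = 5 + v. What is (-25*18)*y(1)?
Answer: -2700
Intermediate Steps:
(-25*18)*y(1) = (-25*18)*(5 + 1) = -450*6 = -2700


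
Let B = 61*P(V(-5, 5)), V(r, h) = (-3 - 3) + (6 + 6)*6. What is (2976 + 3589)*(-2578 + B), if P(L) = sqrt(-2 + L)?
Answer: -13720850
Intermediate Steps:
V(r, h) = 66 (V(r, h) = -6 + 12*6 = -6 + 72 = 66)
B = 488 (B = 61*sqrt(-2 + 66) = 61*sqrt(64) = 61*8 = 488)
(2976 + 3589)*(-2578 + B) = (2976 + 3589)*(-2578 + 488) = 6565*(-2090) = -13720850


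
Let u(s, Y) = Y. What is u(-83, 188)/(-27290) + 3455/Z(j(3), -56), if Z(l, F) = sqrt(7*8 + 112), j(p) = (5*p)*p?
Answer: -94/13645 + 3455*sqrt(42)/84 ≈ 266.55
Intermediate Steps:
j(p) = 5*p**2
Z(l, F) = 2*sqrt(42) (Z(l, F) = sqrt(56 + 112) = sqrt(168) = 2*sqrt(42))
u(-83, 188)/(-27290) + 3455/Z(j(3), -56) = 188/(-27290) + 3455/((2*sqrt(42))) = 188*(-1/27290) + 3455*(sqrt(42)/84) = -94/13645 + 3455*sqrt(42)/84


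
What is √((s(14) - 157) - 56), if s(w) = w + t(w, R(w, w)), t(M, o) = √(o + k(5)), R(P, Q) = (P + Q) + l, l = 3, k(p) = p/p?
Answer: √(-199 + 4*√2) ≈ 13.905*I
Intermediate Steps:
k(p) = 1
R(P, Q) = 3 + P + Q (R(P, Q) = (P + Q) + 3 = 3 + P + Q)
t(M, o) = √(1 + o) (t(M, o) = √(o + 1) = √(1 + o))
s(w) = w + √(4 + 2*w) (s(w) = w + √(1 + (3 + w + w)) = w + √(1 + (3 + 2*w)) = w + √(4 + 2*w))
√((s(14) - 157) - 56) = √(((14 + √(4 + 2*14)) - 157) - 56) = √(((14 + √(4 + 28)) - 157) - 56) = √(((14 + √32) - 157) - 56) = √(((14 + 4*√2) - 157) - 56) = √((-143 + 4*√2) - 56) = √(-199 + 4*√2)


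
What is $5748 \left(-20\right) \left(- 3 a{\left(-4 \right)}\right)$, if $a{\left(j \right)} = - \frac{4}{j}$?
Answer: $344880$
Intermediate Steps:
$5748 \left(-20\right) \left(- 3 a{\left(-4 \right)}\right) = 5748 \left(-20\right) \left(- 3 \left(- \frac{4}{-4}\right)\right) = - 114960 \left(- 3 \left(\left(-4\right) \left(- \frac{1}{4}\right)\right)\right) = - 114960 \left(\left(-3\right) 1\right) = \left(-114960\right) \left(-3\right) = 344880$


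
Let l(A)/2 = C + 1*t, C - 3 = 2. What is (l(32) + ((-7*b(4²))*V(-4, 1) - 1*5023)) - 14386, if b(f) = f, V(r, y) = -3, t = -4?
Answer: -19071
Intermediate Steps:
C = 5 (C = 3 + 2 = 5)
l(A) = 2 (l(A) = 2*(5 + 1*(-4)) = 2*(5 - 4) = 2*1 = 2)
(l(32) + ((-7*b(4²))*V(-4, 1) - 1*5023)) - 14386 = (2 + (-7*4²*(-3) - 1*5023)) - 14386 = (2 + (-7*16*(-3) - 5023)) - 14386 = (2 + (-112*(-3) - 5023)) - 14386 = (2 + (336 - 5023)) - 14386 = (2 - 4687) - 14386 = -4685 - 14386 = -19071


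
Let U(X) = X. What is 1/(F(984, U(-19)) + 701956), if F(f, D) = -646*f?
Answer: 1/66292 ≈ 1.5085e-5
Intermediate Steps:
1/(F(984, U(-19)) + 701956) = 1/(-646*984 + 701956) = 1/(-635664 + 701956) = 1/66292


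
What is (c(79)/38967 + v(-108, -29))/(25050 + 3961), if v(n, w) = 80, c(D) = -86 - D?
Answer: 1039065/376823879 ≈ 0.0027574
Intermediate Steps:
(c(79)/38967 + v(-108, -29))/(25050 + 3961) = ((-86 - 1*79)/38967 + 80)/(25050 + 3961) = ((-86 - 79)*(1/38967) + 80)/29011 = (-165*1/38967 + 80)*(1/29011) = (-55/12989 + 80)*(1/29011) = (1039065/12989)*(1/29011) = 1039065/376823879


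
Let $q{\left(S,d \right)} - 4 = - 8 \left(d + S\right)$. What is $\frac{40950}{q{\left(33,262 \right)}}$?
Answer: $- \frac{20475}{1178} \approx -17.381$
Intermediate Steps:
$q{\left(S,d \right)} = 4 - 8 S - 8 d$ ($q{\left(S,d \right)} = 4 - 8 \left(d + S\right) = 4 - 8 \left(S + d\right) = 4 - \left(8 S + 8 d\right) = 4 - 8 S - 8 d$)
$\frac{40950}{q{\left(33,262 \right)}} = \frac{40950}{4 - 264 - 2096} = \frac{40950}{-2356} = 40950 \left(- \frac{1}{2356}\right) = - \frac{20475}{1178}$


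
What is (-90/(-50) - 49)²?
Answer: 55696/25 ≈ 2227.8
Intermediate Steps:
(-90/(-50) - 49)² = (-90*(-1/50) - 49)² = (9/5 - 49)² = (-236/5)² = 55696/25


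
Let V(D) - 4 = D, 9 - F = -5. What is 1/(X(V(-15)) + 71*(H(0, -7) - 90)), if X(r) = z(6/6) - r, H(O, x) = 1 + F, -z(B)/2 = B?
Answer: -1/5316 ≈ -0.00018811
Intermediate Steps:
F = 14 (F = 9 - 1*(-5) = 9 + 5 = 14)
V(D) = 4 + D
z(B) = -2*B
H(O, x) = 15 (H(O, x) = 1 + 14 = 15)
X(r) = -2 - r (X(r) = -12/6 - r = -2*1 - r = -2 - r)
1/(X(V(-15)) + 71*(H(0, -7) - 90)) = 1/((-2 - (4 - 15)) + 71*(15 - 90)) = 1/((-2 - 1*(-11)) + 71*(-75)) = 1/((-2 + 11) - 5325) = 1/(9 - 5325) = 1/(-5316) = -1/5316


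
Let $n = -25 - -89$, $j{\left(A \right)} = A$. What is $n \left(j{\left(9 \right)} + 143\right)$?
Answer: $9728$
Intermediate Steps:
$n = 64$ ($n = -25 + \left(-18 + 107\right) = -25 + 89 = 64$)
$n \left(j{\left(9 \right)} + 143\right) = 64 \left(9 + 143\right) = 64 \cdot 152 = 9728$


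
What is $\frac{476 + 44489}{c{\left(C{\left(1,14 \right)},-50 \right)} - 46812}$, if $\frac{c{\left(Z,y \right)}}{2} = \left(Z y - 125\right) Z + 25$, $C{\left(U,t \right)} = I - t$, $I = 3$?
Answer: $- \frac{44965}{56112} \approx -0.80134$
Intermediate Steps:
$C{\left(U,t \right)} = 3 - t$
$c{\left(Z,y \right)} = 50 + 2 Z \left(-125 + Z y\right)$ ($c{\left(Z,y \right)} = 2 \left(\left(Z y - 125\right) Z + 25\right) = 2 \left(\left(-125 + Z y\right) Z + 25\right) = 2 \left(Z \left(-125 + Z y\right) + 25\right) = 2 \left(25 + Z \left(-125 + Z y\right)\right) = 50 + 2 Z \left(-125 + Z y\right)$)
$\frac{476 + 44489}{c{\left(C{\left(1,14 \right)},-50 \right)} - 46812} = \frac{476 + 44489}{\left(50 - 250 \left(3 - 14\right) + 2 \left(-50\right) \left(3 - 14\right)^{2}\right) - 46812} = \frac{44965}{\left(50 - 250 \left(3 - 14\right) + 2 \left(-50\right) \left(3 - 14\right)^{2}\right) - 46812} = \frac{44965}{\left(50 - -2750 + 2 \left(-50\right) \left(-11\right)^{2}\right) - 46812} = \frac{44965}{\left(50 + 2750 + 2 \left(-50\right) 121\right) - 46812} = \frac{44965}{\left(50 + 2750 - 12100\right) - 46812} = \frac{44965}{-9300 - 46812} = \frac{44965}{-56112} = 44965 \left(- \frac{1}{56112}\right) = - \frac{44965}{56112}$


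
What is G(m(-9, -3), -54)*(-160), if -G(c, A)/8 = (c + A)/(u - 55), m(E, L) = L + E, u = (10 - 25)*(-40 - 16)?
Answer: -16896/157 ≈ -107.62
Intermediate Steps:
u = 840 (u = -15*(-56) = 840)
m(E, L) = E + L
G(c, A) = -8*A/785 - 8*c/785 (G(c, A) = -8*(c + A)/(840 - 55) = -8*(A + c)/785 = -8*(A/785 + c/785) = -8*A/785 - 8*c/785)
G(m(-9, -3), -54)*(-160) = (-8/785*(-54) - 8*(-9 - 3)/785)*(-160) = (432/785 - 8/785*(-12))*(-160) = (432/785 + 96/785)*(-160) = (528/785)*(-160) = -16896/157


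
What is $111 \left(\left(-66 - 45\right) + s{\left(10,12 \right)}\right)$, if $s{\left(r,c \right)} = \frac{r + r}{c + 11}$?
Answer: $- \frac{281163}{23} \approx -12224.0$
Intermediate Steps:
$s{\left(r,c \right)} = \frac{2 r}{11 + c}$
$111 \left(\left(-66 - 45\right) + s{\left(10,12 \right)}\right) = 111 \left(\left(-66 - 45\right) + 2 \cdot 10 \frac{1}{11 + 12}\right) = 111 \left(\left(-66 - 45\right) + 2 \cdot 10 \cdot \frac{1}{23}\right) = 111 \left(-111 + 2 \cdot 10 \cdot \frac{1}{23}\right) = 111 \left(-111 + \frac{20}{23}\right) = 111 \left(- \frac{2533}{23}\right) = - \frac{281163}{23}$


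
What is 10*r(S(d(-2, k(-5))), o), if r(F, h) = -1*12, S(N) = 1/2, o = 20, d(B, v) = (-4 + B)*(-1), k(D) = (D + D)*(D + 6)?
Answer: -120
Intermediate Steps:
k(D) = 2*D*(6 + D) (k(D) = (2*D)*(6 + D) = 2*D*(6 + D))
d(B, v) = 4 - B
S(N) = 1/2
r(F, h) = -12
10*r(S(d(-2, k(-5))), o) = 10*(-12) = -120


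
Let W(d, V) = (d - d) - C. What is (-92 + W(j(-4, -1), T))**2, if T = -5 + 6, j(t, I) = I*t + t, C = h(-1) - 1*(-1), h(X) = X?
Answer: 8464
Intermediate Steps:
C = 0 (C = -1 - 1*(-1) = -1 + 1 = 0)
j(t, I) = t + I*t
T = 1
W(d, V) = 0 (W(d, V) = (d - d) - 1*0 = 0 + 0 = 0)
(-92 + W(j(-4, -1), T))**2 = (-92 + 0)**2 = (-92)**2 = 8464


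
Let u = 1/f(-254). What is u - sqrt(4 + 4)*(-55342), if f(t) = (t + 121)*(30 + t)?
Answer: 1/29792 + 110684*sqrt(2) ≈ 1.5653e+5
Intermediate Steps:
f(t) = (30 + t)*(121 + t) (f(t) = (121 + t)*(30 + t) = (30 + t)*(121 + t))
u = 1/29792 (u = 1/(3630 + (-254)**2 + 151*(-254)) = 1/(3630 + 64516 - 38354) = 1/29792 ≈ 3.3566e-5)
u - sqrt(4 + 4)*(-55342) = 1/29792 - sqrt(4 + 4)*(-55342) = 1/29792 - sqrt(8)*(-55342) = 1/29792 - 2*sqrt(2)*(-55342) = 1/29792 - (-110684)*sqrt(2) = 1/29792 + 110684*sqrt(2)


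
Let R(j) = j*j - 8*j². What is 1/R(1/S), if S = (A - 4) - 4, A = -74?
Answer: -6724/7 ≈ -960.57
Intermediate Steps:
S = -82 (S = (-74 - 4) - 4 = -78 - 4 = -82)
R(j) = -7*j² (R(j) = j² - 8*j² = -7*j²)
1/R(1/S) = 1/(-7*(1/(-82))²) = 1/(-7*(-1/82)²) = 1/(-7*1/6724) = 1/(-7/6724) = -6724/7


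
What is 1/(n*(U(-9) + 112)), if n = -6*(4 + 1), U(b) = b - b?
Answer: -1/3360 ≈ -0.00029762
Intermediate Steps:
U(b) = 0
n = -30 (n = -6*5 = -30)
1/(n*(U(-9) + 112)) = 1/(-30*(0 + 112)) = 1/(-30*112) = 1/(-3360) = -1/3360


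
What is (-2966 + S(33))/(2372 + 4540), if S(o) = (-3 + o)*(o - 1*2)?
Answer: -509/1728 ≈ -0.29456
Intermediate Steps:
S(o) = (-3 + o)*(-2 + o) (S(o) = (-3 + o)*(o - 2) = (-3 + o)*(-2 + o))
(-2966 + S(33))/(2372 + 4540) = (-2966 + (6 + 33² - 5*33))/(2372 + 4540) = (-2966 + (6 + 1089 - 165))/6912 = (-2966 + 930)*(1/6912) = -2036*1/6912 = -509/1728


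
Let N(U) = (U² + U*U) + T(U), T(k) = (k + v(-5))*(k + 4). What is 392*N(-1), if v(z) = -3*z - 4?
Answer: 12544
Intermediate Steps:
v(z) = -4 - 3*z
T(k) = (4 + k)*(11 + k) (T(k) = (k + (-4 - 3*(-5)))*(k + 4) = (k + (-4 + 15))*(4 + k) = (k + 11)*(4 + k) = (11 + k)*(4 + k) = (4 + k)*(11 + k))
N(U) = 44 + 3*U² + 15*U (N(U) = (U² + U*U) + (44 + U² + 15*U) = (U² + U²) + (44 + U² + 15*U) = 2*U² + (44 + U² + 15*U) = 44 + 3*U² + 15*U)
392*N(-1) = 392*(44 + 3*(-1)² + 15*(-1)) = 392*(44 + 3*1 - 15) = 392*(44 + 3 - 15) = 392*32 = 12544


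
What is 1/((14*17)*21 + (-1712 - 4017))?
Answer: -1/731 ≈ -0.0013680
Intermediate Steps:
1/((14*17)*21 + (-1712 - 4017)) = 1/(238*21 - 5729) = 1/(4998 - 5729) = 1/(-731) = -1/731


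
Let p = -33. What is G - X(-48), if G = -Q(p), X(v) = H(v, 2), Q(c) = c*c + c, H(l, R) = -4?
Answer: -1052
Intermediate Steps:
Q(c) = c + c² (Q(c) = c² + c = c + c²)
X(v) = -4
G = -1056 (G = -(-33)*(1 - 33) = -(-33)*(-32) = -1*1056 = -1056)
G - X(-48) = -1056 - 1*(-4) = -1056 + 4 = -1052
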